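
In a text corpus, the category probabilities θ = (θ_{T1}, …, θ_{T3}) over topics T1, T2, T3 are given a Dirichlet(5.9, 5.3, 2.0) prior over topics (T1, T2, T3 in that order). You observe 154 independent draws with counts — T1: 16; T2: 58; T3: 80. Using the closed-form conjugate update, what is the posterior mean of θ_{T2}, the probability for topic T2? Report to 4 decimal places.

0.3786

The Dirichlet prior is conjugate to the Multinomial likelihood: each posterior αⱼ = prior αⱼ + observed count nⱼ.
Posterior concentration: (21.9, 63.3, 82.0), total = 167.2.
E[θ_{T2}|data] = α_{T2}/Σα = 63.3/167.2 = 0.3786.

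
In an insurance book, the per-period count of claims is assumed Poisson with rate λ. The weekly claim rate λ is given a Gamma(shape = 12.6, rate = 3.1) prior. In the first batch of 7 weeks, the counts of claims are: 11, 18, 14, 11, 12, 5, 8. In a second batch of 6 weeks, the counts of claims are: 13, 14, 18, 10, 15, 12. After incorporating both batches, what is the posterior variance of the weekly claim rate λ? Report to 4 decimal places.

With a Gamma(shape α, rate β) prior, the Poisson likelihood is conjugate: the posterior is Gamma(α + ΣXᵢ, β + n).
Batch 1: sum of counts S = 79 over n = 7 weeks.
After batch 1: Gamma(α+S, β+n) = Gamma(12.6+79, 3.1+7) = Gamma(91.6, 10.1).
Batch 2: sum of counts S = 82 over n = 6 weeks.
After batch 2: Gamma(α+S, β+n) = Gamma(91.6+82, 10.1+6) = Gamma(173.6, 16.1).
Var = α/β² = 173.6/16.1² = 0.6697.

0.6697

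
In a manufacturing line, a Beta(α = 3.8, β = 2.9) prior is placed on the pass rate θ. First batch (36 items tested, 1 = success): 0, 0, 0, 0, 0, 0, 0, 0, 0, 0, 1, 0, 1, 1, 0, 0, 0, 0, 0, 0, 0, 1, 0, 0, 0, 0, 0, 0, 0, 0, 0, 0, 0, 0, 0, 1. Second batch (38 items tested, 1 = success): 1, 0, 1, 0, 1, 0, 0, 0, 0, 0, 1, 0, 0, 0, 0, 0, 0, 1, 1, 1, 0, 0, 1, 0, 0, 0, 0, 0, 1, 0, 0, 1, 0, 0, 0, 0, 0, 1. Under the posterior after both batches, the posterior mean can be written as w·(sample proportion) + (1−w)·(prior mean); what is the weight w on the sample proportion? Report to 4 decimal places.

0.9170

The Beta prior is conjugate to a Binomial/Bernoulli likelihood; the update adds successes to α and failures to β.
Total number of items tested: n = 36 + 38 = 74.
Posterior mean = (α₀+k)/(α₀+β₀+n) = [n/(α₀+β₀+n)]·(k/n) + [(α₀+β₀)/(α₀+β₀+n)]·α₀/(α₀+β₀), so only n and the prior enter the weight.
The weight on the data is w = n/(α₀+β₀+n) = 74/(3.8+2.9+74) = 74/80.7 = 0.9170.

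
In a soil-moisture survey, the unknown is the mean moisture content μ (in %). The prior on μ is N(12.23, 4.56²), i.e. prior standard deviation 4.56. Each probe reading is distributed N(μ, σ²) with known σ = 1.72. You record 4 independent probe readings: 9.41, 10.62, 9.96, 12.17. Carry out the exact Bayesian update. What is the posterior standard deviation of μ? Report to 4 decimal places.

0.8451

For Normal data with known variance σ², a Normal(μ₀, σ₀²) prior on μ is conjugate. Posterior precision = 1/σ₀² + n/σ²; posterior mean is the precision-weighted average of μ₀ and x̄.
σ₀² = 4.56² = 20.7936, σ² = 1.72² = 2.9584; σ² + n·σ₀² = 2.9584 + 4·20.7936 = 86.1328.
Posterior precision = 1/σ₀² + n/σ² = 1/20.7936 + 4/2.9584 = (σ² + n·σ₀²)/(σ₀²σ²) = 86.1328/(20.7936·2.9584); posterior variance σₙ² = σ₀²σ²/(σ² + n·σ₀²) = 20.7936·2.9584/86.1328 = 0.714197.
Posterior SD = √σₙ² = √(20.7936·2.9584/86.1328) = 0.8451.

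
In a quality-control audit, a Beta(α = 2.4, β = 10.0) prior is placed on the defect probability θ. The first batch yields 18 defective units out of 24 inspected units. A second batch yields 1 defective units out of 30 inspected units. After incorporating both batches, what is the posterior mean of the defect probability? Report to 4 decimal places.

The Beta prior is conjugate to a Binomial/Bernoulli likelihood; the update adds successes to α and failures to β.
After batch 1: Beta(2.4+18, 10.0+6) = Beta(20.4, 16.0).
After batch 2: Beta(20.4+1, 16.0+29) = Beta(21.4, 45.0).
Posterior mean = α/(α+β) = 21.4/66.4 = 0.3223.

0.3223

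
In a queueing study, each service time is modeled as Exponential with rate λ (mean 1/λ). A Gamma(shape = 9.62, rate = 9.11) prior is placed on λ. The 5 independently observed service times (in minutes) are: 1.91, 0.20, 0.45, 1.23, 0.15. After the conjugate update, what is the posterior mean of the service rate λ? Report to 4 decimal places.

With a Gamma(shape α, rate β) prior on the exponential rate λ, the posterior after n observations with total T = Σxᵢ is Gamma(α+n, β+T).
Sum of observations T = 3.94 minutes; n = 5.
Posterior: Gamma(9.62+5, 9.11+3.94) = Gamma(14.62, 13.05).
Posterior mean of λ = α/β = 14.62/13.05 = 1.1203.

1.1203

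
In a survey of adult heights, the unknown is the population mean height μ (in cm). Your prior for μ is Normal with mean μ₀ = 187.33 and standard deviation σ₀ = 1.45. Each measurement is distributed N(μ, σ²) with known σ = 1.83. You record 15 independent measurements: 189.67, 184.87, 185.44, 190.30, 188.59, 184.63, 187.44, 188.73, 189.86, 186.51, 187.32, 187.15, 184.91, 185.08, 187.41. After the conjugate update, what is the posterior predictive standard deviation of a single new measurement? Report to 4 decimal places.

1.8843

For Normal data with known variance σ², a Normal(μ₀, σ₀²) prior on μ is conjugate. Posterior precision = 1/σ₀² + n/σ²; posterior mean is the precision-weighted average of μ₀ and x̄.
σ₀² = 1.45² = 2.1025, σ² = 1.83² = 3.3489; σ² + n·σ₀² = 3.3489 + 15·2.1025 = 34.8864.
Posterior precision = 1/σ₀² + n/σ² = 1/2.1025 + 15/3.3489 = (σ² + n·σ₀²)/(σ₀²σ²) = 34.8864/(2.1025·3.3489); posterior variance σₙ² = σ₀²σ²/(σ² + n·σ₀²) = 2.1025·3.3489/34.8864 = 0.201828.
Predictive variance for one new observation = σₙ² + σ² = 2.1025·3.3489/34.8864 + 3.3489 = σ²·(σ₀² + 34.8864)/34.8864 = 3.3489·36.9889/34.8864 = 3.550728; SD = √(3.3489·36.9889/34.8864) = 1.8843.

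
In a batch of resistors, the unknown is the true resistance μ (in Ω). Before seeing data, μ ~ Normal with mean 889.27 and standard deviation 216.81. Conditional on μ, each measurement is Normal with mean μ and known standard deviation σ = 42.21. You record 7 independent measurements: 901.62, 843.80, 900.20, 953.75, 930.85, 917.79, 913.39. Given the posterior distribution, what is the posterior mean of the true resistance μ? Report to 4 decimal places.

For Normal data with known variance σ², a Normal(μ₀, σ₀²) prior on μ is conjugate. Posterior precision = 1/σ₀² + n/σ²; posterior mean is the precision-weighted average of μ₀ and x̄.
Σxᵢ = 901.62 + 843.80 + 900.20 + 953.75 + 930.85 + 917.79 + 913.39 = 6361.4, so n·x̄ = 6361.4.
σ₀² = 216.81² = 47006.5761, σ² = 42.21² = 1781.6841; σ² + n·σ₀² = 1781.6841 + 7·47006.5761 = 330827.7168.
Posterior mean = (μ₀/σ₀² + n·x̄/σ²)/(1/σ₀² + n/σ²) = (σ²·μ₀ + σ₀²·n·x̄)/(σ² + n·σ₀²) = (1781.6841·889.27 + 47006.5761·6361.4)/330827.7168 = 300612031.422147/330827.7168 = 908.6664.

908.6664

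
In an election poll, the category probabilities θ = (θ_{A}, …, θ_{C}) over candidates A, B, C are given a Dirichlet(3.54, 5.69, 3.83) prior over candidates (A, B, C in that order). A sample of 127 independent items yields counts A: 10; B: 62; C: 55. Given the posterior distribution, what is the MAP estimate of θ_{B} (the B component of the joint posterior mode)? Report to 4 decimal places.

0.4866

The Dirichlet prior is conjugate to the Multinomial likelihood: each posterior αⱼ = prior αⱼ + observed count nⱼ.
Posterior concentration: (13.54, 67.69, 58.83), total = 140.06.
Joint mode component: (α_{B}−1)/(Σα−K) = 66.69/137.06 = 0.4866.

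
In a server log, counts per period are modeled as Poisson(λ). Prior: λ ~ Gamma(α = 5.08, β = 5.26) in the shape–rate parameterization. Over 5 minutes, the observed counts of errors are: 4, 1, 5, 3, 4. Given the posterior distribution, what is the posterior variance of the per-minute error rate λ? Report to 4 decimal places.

With a Gamma(shape α, rate β) prior, the Poisson likelihood is conjugate: the posterior is Gamma(α + ΣXᵢ, β + n).
Sum of counts S = 17 over n = 5 minutes.
Posterior: Gamma(α+S, β+n) = Gamma(5.08+17, 5.26+5) = Gamma(22.08, 10.26).
Var = α/β² = 22.08/10.26² = 0.2098.

0.2098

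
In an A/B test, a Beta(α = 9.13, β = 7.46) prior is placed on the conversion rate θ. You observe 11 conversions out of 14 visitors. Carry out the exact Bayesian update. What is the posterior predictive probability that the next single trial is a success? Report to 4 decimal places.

0.6581

The Beta prior is conjugate to a Binomial/Bernoulli likelihood; the update adds successes to α and failures to β.
Posterior: Beta(α+k, β+n−k) = Beta(9.13+11, 7.46+3) = Beta(20.13, 10.46).
For a single future Bernoulli trial, P(success | data) = α/(α+β) = 0.6581.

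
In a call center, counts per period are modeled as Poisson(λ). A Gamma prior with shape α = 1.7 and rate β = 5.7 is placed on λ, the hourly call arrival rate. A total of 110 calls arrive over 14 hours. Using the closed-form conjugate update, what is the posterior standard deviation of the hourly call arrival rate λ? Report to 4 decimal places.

With a Gamma(shape α, rate β) prior, the Poisson likelihood is conjugate: the posterior is Gamma(α + ΣXᵢ, β + n).
Posterior: Gamma(α+S, β+n) = Gamma(1.7+110, 5.7+14) = Gamma(111.7, 19.7).
SD = √α/β = √111.7/19.7 = 0.5365.

0.5365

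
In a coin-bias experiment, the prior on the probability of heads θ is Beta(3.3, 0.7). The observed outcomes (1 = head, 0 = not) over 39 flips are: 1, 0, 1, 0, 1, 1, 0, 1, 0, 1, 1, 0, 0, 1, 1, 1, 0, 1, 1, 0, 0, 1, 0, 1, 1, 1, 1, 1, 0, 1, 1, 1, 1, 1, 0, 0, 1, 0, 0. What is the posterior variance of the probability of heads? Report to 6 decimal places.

The Beta prior is conjugate to a Binomial/Bernoulli likelihood; the update adds successes to α and failures to β.
Posterior: Beta(α+k, β+n−k) = Beta(3.3+24, 0.7+15) = Beta(27.3, 15.7).
Var = αβ/((α+β)²(α+β+1)) = 27.3·15.7/(43.0²·44.0) = 0.005268.

0.005268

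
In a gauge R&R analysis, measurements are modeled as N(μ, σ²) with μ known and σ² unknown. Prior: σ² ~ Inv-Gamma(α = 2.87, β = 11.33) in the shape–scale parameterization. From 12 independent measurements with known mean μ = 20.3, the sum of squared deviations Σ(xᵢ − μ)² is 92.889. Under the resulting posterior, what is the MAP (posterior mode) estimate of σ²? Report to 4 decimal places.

5.8535

With known mean μ and an Inverse-Gamma(α, β) prior on σ², the Normal likelihood is conjugate: posterior is Inv-Gamma(α + n/2, β + Σ(xᵢ−μ)²/2).
Posterior: Inv-Gamma(2.87 + 12/2, 11.33 + 92.889/2) = Inv-Gamma(8.87, 57.7745).
Mode = β/(α+1) = 57.7745/9.87 = 5.8535.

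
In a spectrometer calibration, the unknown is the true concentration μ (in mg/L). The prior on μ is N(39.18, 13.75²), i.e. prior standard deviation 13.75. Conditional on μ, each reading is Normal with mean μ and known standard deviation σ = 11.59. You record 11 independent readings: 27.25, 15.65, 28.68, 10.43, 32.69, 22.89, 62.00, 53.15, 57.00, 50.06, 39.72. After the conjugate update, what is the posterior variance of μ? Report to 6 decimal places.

For Normal data with known variance σ², a Normal(μ₀, σ₀²) prior on μ is conjugate. Posterior precision = 1/σ₀² + n/σ²; posterior mean is the precision-weighted average of μ₀ and x̄.
σ₀² = 13.75² = 189.0625, σ² = 11.59² = 134.3281; σ² + n·σ₀² = 134.3281 + 11·189.0625 = 2214.0156.
Posterior precision = 1/σ₀² + n/σ² = 1/189.0625 + 11/134.3281 = (σ² + n·σ₀²)/(σ₀²σ²) = 2214.0156/(189.0625·134.3281); posterior variance σₙ² = σ₀²σ²/(σ² + n·σ₀²) = 189.0625·134.3281/2214.0156 = 11.470744.

11.470744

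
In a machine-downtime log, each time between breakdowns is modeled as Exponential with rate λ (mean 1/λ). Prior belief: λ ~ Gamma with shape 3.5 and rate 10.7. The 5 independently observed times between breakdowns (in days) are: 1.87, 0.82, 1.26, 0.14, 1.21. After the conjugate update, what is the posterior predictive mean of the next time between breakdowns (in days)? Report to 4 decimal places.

With a Gamma(shape α, rate β) prior on the exponential rate λ, the posterior after n observations with total T = Σxᵢ is Gamma(α+n, β+T).
Sum of observations T = 5.30 days; n = 5.
Posterior: Gamma(3.5+5, 10.7+5.30) = Gamma(8.5, 16.00).
The predictive distribution for the next observation is Lomax; its mean is β/(α−1) = 16.00/7.5 = 2.1333.

2.1333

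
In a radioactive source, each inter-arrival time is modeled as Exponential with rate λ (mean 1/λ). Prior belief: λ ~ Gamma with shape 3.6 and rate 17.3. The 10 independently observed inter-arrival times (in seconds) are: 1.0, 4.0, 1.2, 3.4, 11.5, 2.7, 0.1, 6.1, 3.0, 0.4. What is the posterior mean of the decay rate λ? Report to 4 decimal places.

With a Gamma(shape α, rate β) prior on the exponential rate λ, the posterior after n observations with total T = Σxᵢ is Gamma(α+n, β+T).
Sum of observations T = 33.4 seconds; n = 10.
Posterior: Gamma(3.6+10, 17.3+33.4) = Gamma(13.6, 50.7).
Posterior mean of λ = α/β = 13.6/50.7 = 0.2682.

0.2682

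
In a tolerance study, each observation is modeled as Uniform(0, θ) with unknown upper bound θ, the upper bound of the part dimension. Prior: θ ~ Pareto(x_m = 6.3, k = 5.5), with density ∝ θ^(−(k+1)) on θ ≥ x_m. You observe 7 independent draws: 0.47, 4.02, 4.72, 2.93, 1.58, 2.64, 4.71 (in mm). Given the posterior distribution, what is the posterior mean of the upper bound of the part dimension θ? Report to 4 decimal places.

6.8478

A Pareto(scale x_m, shape k) prior on the upper bound θ of Uniform(0, θ) is conjugate: posterior is Pareto(max(x_m, max xᵢ), k + n).
Sample maximum = 4.72; prior scale x_m = 6.3 → posterior scale = max = 6.30.
Posterior shape = 5.5 + 7 = 12.5.
E[θ|data] = k·x_m/(k−1) = 12.5·6.30/11.5 = 6.8478.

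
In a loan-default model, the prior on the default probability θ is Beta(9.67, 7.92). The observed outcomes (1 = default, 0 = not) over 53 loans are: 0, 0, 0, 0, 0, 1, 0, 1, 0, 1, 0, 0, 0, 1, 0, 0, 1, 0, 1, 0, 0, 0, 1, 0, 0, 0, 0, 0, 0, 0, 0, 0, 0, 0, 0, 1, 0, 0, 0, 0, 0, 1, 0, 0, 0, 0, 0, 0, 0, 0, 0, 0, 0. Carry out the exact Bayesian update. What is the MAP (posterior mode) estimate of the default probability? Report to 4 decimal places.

The Beta prior is conjugate to a Binomial/Bernoulli likelihood; the update adds successes to α and failures to β.
Posterior: Beta(α+k, β+n−k) = Beta(9.67+9, 7.92+44) = Beta(18.67, 51.92).
Mode of Beta(a,b) for a,b>1 is (a−1)/(a+b−2) = 17.67/68.59 = 0.2576.

0.2576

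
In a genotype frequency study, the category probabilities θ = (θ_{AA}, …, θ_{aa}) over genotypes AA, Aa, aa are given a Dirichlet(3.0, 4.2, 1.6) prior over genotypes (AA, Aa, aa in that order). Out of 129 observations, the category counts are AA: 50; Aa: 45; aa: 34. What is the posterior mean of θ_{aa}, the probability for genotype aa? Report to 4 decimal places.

0.2583

The Dirichlet prior is conjugate to the Multinomial likelihood: each posterior αⱼ = prior αⱼ + observed count nⱼ.
Posterior concentration: (53.0, 49.2, 35.6), total = 137.8.
E[θ_{aa}|data] = α_{aa}/Σα = 35.6/137.8 = 0.2583.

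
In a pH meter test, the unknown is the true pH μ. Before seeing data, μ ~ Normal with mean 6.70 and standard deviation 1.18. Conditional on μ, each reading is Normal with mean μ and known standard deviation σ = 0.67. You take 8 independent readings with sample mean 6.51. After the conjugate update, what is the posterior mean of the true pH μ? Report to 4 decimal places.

6.5174

For Normal data with known variance σ², a Normal(μ₀, σ₀²) prior on μ is conjugate. Posterior precision = 1/σ₀² + n/σ²; posterior mean is the precision-weighted average of μ₀ and x̄.
n·x̄ = 8·6.51 = 52.08.
σ₀² = 1.18² = 1.3924, σ² = 0.67² = 0.4489; σ² + n·σ₀² = 0.4489 + 8·1.3924 = 11.5881.
Posterior mean = (μ₀/σ₀² + n·x̄/σ²)/(1/σ₀² + n/σ²) = (σ²·μ₀ + σ₀²·n·x̄)/(σ² + n·σ₀²) = (0.4489·6.70 + 1.3924·52.08)/11.5881 = 75.523822/11.5881 = 6.5174.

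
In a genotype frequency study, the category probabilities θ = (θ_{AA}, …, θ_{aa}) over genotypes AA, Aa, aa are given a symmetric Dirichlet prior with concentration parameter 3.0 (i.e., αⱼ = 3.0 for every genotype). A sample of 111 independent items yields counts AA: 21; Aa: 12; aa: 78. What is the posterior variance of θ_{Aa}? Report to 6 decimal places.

The Dirichlet prior is conjugate to the Multinomial likelihood: each posterior αⱼ = prior αⱼ + observed count nⱼ.
Posterior concentration: (24.0, 15.0, 81.0), total = 120.0.
Var[θ_j] = α_j(Σα−α_j)/((Σα)²(Σα+1)) = 15.0·105.0/(120.0²·121.0) = 0.000904.

0.000904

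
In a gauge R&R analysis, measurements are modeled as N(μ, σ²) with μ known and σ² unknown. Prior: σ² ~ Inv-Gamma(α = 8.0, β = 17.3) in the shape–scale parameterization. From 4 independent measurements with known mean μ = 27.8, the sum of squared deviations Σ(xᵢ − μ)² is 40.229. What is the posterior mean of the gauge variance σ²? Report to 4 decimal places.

With known mean μ and an Inverse-Gamma(α, β) prior on σ², the Normal likelihood is conjugate: posterior is Inv-Gamma(α + n/2, β + Σ(xᵢ−μ)²/2).
Posterior: Inv-Gamma(8.0 + 4/2, 17.3 + 40.229/2) = Inv-Gamma(10.00, 37.4145).
E[σ²|data] = β/(α−1) = 37.4145/9.00 = 4.1572.

4.1572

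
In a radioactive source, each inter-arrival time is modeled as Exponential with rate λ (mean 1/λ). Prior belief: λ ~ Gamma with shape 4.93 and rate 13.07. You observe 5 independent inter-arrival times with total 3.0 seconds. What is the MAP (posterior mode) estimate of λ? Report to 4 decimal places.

0.5557

With a Gamma(shape α, rate β) prior on the exponential rate λ, the posterior after n observations with total T = Σxᵢ is Gamma(α+n, β+T).
Posterior: Gamma(4.93+5, 13.07+3.0) = Gamma(9.93, 16.07).
Mode = (α−1)/β = 0.5557.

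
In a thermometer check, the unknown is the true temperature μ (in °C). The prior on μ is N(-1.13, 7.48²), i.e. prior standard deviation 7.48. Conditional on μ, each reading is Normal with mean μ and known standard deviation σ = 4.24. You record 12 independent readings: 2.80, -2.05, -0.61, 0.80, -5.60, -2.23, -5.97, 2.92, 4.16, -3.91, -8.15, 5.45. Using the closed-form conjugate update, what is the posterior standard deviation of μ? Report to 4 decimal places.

For Normal data with known variance σ², a Normal(μ₀, σ₀²) prior on μ is conjugate. Posterior precision = 1/σ₀² + n/σ²; posterior mean is the precision-weighted average of μ₀ and x̄.
σ₀² = 7.48² = 55.9504, σ² = 4.24² = 17.9776; σ² + n·σ₀² = 17.9776 + 12·55.9504 = 689.3824.
Posterior precision = 1/σ₀² + n/σ² = 1/55.9504 + 12/17.9776 = (σ² + n·σ₀²)/(σ₀²σ²) = 689.3824/(55.9504·17.9776); posterior variance σₙ² = σ₀²σ²/(σ² + n·σ₀²) = 55.9504·17.9776/689.3824 = 1.459065.
Posterior SD = √σₙ² = √(55.9504·17.9776/689.3824) = 1.2079.

1.2079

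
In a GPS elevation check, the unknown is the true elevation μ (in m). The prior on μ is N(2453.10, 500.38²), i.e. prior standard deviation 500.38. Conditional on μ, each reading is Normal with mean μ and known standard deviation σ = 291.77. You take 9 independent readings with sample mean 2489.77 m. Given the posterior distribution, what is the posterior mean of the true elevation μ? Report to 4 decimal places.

For Normal data with known variance σ², a Normal(μ₀, σ₀²) prior on μ is conjugate. Posterior precision = 1/σ₀² + n/σ²; posterior mean is the precision-weighted average of μ₀ and x̄.
n·x̄ = 9·2489.77 = 22407.93.
σ₀² = 500.38² = 250380.1444, σ² = 291.77² = 85129.7329; σ² + n·σ₀² = 85129.7329 + 9·250380.1444 = 2338551.0325.
Posterior mean = (μ₀/σ₀² + n·x̄/σ²)/(1/σ₀² + n/σ²) = (σ²·μ₀ + σ₀²·n·x̄)/(σ² + n·σ₀²) = (85129.7329·2453.10 + 250380.1444·22407.93)/2338551.0325 = 5819332496.882082/2338551.0325 = 2488.4351.

2488.4351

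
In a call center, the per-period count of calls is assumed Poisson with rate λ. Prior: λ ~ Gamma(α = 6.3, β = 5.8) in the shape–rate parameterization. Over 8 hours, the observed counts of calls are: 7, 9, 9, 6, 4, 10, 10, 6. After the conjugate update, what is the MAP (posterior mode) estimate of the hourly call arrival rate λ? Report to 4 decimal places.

4.8043

With a Gamma(shape α, rate β) prior, the Poisson likelihood is conjugate: the posterior is Gamma(α + ΣXᵢ, β + n).
Sum of counts S = 61 over n = 8 hours.
Posterior: Gamma(α+S, β+n) = Gamma(6.3+61, 5.8+8) = Gamma(67.3, 13.8).
Mode of Gamma(α,β) for α≥1 is (α−1)/β = 66.3/13.8 = 4.8043.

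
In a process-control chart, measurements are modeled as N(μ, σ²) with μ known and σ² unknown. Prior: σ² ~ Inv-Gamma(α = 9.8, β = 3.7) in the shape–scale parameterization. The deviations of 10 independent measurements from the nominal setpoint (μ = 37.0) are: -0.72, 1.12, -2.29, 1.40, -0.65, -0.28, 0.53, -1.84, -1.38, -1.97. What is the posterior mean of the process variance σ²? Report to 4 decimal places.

With known mean μ and an Inverse-Gamma(α, β) prior on σ², the Normal likelihood is conjugate: posterior is Inv-Gamma(α + n/2, β + Σ(xᵢ−μ)²/2).
Σ(xᵢ−μ)² = (-0.72)² + (1.12)² + (-2.29)² + (1.40)² + (-0.65)² + (-0.28)² + (0.53)² + (-1.84)² + (-1.38)² + (-1.97)² = 18.9296.
Posterior: Inv-Gamma(9.8 + 10/2, 3.7 + 18.9296/2) = Inv-Gamma(14.80, 13.16480).
E[σ²|data] = β/(α−1) = 13.16480/13.80 = 0.9540.

0.9540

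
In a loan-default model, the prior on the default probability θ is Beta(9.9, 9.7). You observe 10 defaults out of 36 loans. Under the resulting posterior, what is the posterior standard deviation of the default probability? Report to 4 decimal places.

0.0637

The Beta prior is conjugate to a Binomial/Bernoulli likelihood; the update adds successes to α and failures to β.
Posterior: Beta(α+k, β+n−k) = Beta(9.9+10, 9.7+26) = Beta(19.9, 35.7).
Var = αβ/((α+β)²(α+β+1)) = 19.9·35.7/(55.6²·56.6) = 0.00406027; SD = √0.00406027 = 0.0637.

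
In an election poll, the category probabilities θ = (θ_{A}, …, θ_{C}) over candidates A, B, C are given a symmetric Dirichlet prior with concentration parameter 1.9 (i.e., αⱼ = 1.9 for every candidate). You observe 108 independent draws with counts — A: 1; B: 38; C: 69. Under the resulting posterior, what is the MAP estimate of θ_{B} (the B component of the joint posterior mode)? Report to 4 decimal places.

The Dirichlet prior is conjugate to the Multinomial likelihood: each posterior αⱼ = prior αⱼ + observed count nⱼ.
Posterior concentration: (2.9, 39.9, 70.9), total = 113.7.
Joint mode component: (α_{B}−1)/(Σα−K) = 38.9/110.7 = 0.3514.

0.3514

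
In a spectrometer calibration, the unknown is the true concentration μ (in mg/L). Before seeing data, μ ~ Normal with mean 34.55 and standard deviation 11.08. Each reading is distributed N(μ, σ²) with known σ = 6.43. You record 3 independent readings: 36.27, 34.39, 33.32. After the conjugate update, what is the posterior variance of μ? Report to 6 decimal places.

12.390669

For Normal data with known variance σ², a Normal(μ₀, σ₀²) prior on μ is conjugate. Posterior precision = 1/σ₀² + n/σ²; posterior mean is the precision-weighted average of μ₀ and x̄.
σ₀² = 11.08² = 122.7664, σ² = 6.43² = 41.3449; σ² + n·σ₀² = 41.3449 + 3·122.7664 = 409.6441.
Posterior precision = 1/σ₀² + n/σ² = 1/122.7664 + 3/41.3449 = (σ² + n·σ₀²)/(σ₀²σ²) = 409.6441/(122.7664·41.3449); posterior variance σₙ² = σ₀²σ²/(σ² + n·σ₀²) = 122.7664·41.3449/409.6441 = 12.390669.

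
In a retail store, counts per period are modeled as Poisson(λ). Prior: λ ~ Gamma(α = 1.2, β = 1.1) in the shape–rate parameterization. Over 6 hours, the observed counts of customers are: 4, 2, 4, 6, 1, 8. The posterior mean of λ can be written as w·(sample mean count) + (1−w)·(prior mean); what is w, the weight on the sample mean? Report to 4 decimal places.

0.8451

With a Gamma(shape α, rate β) prior, the Poisson likelihood is conjugate: the posterior is Gamma(α + ΣXᵢ, β + n).
Posterior mean = (α₀+S)/(β₀+n) = [n/(β₀+n)]·(S/n) + [β₀/(β₀+n)]·(α₀/β₀), so only n and β₀ enter the weight.
Weight on data w = n/(β₀+n) = 6/(1.1+6) = 6/7.1 = 0.8451.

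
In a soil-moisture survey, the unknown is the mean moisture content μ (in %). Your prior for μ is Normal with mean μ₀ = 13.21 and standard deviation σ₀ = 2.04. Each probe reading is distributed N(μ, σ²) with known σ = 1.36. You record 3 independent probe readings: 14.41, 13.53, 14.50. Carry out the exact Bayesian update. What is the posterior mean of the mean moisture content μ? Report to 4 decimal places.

For Normal data with known variance σ², a Normal(μ₀, σ₀²) prior on μ is conjugate. Posterior precision = 1/σ₀² + n/σ²; posterior mean is the precision-weighted average of μ₀ and x̄.
Σxᵢ = 14.41 + 13.53 + 14.50 = 42.44, so n·x̄ = 42.44.
σ₀² = 2.04² = 4.1616, σ² = 1.36² = 1.8496; σ² + n·σ₀² = 1.8496 + 3·4.1616 = 14.3344.
Posterior mean = (μ₀/σ₀² + n·x̄/σ²)/(1/σ₀² + n/σ²) = (σ²·μ₀ + σ₀²·n·x̄)/(σ² + n·σ₀²) = (1.8496·13.21 + 4.1616·42.44)/14.3344 = 201.05152/14.3344 = 14.0258.

14.0258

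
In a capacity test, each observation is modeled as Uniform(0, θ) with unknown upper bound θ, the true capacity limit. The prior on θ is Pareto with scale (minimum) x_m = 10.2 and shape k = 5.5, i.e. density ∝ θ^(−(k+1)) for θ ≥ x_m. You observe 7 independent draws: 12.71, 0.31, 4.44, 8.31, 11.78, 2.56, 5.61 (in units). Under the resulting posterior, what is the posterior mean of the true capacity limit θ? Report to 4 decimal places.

A Pareto(scale x_m, shape k) prior on the upper bound θ of Uniform(0, θ) is conjugate: posterior is Pareto(max(x_m, max xᵢ), k + n).
Sample maximum = 12.71; prior scale x_m = 10.2 → posterior scale = max = 12.71.
Posterior shape = 5.5 + 7 = 12.5.
E[θ|data] = k·x_m/(k−1) = 12.5·12.71/11.5 = 13.8152.

13.8152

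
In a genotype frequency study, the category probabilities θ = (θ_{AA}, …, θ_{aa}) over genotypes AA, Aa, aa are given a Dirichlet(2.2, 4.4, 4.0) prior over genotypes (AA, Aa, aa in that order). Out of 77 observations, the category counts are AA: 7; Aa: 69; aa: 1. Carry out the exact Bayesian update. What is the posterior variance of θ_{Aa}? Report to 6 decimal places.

0.001533

The Dirichlet prior is conjugate to the Multinomial likelihood: each posterior αⱼ = prior αⱼ + observed count nⱼ.
Posterior concentration: (9.2, 73.4, 5.0), total = 87.6.
Var[θ_j] = α_j(Σα−α_j)/((Σα)²(Σα+1)) = 73.4·14.2/(87.6²·88.6) = 0.001533.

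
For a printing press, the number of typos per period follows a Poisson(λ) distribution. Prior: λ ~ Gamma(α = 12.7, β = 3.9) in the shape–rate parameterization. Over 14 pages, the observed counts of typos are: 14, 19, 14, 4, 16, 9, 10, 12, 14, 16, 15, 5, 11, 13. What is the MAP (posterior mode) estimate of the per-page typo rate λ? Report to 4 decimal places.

10.2626

With a Gamma(shape α, rate β) prior, the Poisson likelihood is conjugate: the posterior is Gamma(α + ΣXᵢ, β + n).
Sum of counts S = 172 over n = 14 pages.
Posterior: Gamma(α+S, β+n) = Gamma(12.7+172, 3.9+14) = Gamma(184.7, 17.9).
Mode of Gamma(α,β) for α≥1 is (α−1)/β = 183.7/17.9 = 10.2626.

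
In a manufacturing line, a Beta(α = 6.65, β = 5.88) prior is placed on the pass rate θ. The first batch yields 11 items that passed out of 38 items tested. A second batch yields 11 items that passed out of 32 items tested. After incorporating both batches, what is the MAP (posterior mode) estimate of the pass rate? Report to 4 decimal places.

0.3434

The Beta prior is conjugate to a Binomial/Bernoulli likelihood; the update adds successes to α and failures to β.
After batch 1: Beta(6.65+11, 5.88+27) = Beta(17.65, 32.88).
After batch 2: Beta(17.65+11, 32.88+21) = Beta(28.65, 53.88).
Mode of Beta(a,b) for a,b>1 is (a−1)/(a+b−2) = 27.65/80.53 = 0.3434.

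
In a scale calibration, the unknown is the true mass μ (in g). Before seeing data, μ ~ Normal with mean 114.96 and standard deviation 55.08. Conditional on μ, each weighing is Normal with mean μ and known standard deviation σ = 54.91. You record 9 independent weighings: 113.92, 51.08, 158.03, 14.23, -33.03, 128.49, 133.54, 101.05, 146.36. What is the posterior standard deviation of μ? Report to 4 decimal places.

For Normal data with known variance σ², a Normal(μ₀, σ₀²) prior on μ is conjugate. Posterior precision = 1/σ₀² + n/σ²; posterior mean is the precision-weighted average of μ₀ and x̄.
σ₀² = 55.08² = 3033.8064, σ² = 54.91² = 3015.1081; σ² + n·σ₀² = 3015.1081 + 9·3033.8064 = 30319.3657.
Posterior precision = 1/σ₀² + n/σ² = 1/3033.8064 + 9/3015.1081 = (σ² + n·σ₀²)/(σ₀²σ²) = 30319.3657/(3033.8064·3015.1081); posterior variance σₙ² = σ₀²σ²/(σ² + n·σ₀²) = 3033.8064·3015.1081/30319.3657 = 301.696755.
Posterior SD = √σₙ² = √(3033.8064·3015.1081/30319.3657) = 17.3694.

17.3694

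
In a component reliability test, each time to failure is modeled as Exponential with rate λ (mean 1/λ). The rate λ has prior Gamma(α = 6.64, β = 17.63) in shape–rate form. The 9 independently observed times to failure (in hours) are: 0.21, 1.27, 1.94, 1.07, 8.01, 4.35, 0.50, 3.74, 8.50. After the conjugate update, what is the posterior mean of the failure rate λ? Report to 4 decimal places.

With a Gamma(shape α, rate β) prior on the exponential rate λ, the posterior after n observations with total T = Σxᵢ is Gamma(α+n, β+T).
Sum of observations T = 29.59 hours; n = 9.
Posterior: Gamma(6.64+9, 17.63+29.59) = Gamma(15.64, 47.22).
Posterior mean of λ = α/β = 15.64/47.22 = 0.3312.

0.3312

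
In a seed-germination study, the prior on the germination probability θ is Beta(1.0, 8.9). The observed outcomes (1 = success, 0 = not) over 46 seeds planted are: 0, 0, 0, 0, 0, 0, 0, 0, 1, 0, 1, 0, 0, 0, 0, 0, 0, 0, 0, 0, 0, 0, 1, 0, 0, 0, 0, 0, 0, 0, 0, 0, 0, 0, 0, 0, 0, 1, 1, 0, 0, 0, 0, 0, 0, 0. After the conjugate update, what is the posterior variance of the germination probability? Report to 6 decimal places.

The Beta prior is conjugate to a Binomial/Bernoulli likelihood; the update adds successes to α and failures to β.
Posterior: Beta(α+k, β+n−k) = Beta(1.0+5, 8.9+41) = Beta(6.0, 49.9).
Var = αβ/((α+β)²(α+β+1)) = 6.0·49.9/(55.9²·56.9) = 0.001684.

0.001684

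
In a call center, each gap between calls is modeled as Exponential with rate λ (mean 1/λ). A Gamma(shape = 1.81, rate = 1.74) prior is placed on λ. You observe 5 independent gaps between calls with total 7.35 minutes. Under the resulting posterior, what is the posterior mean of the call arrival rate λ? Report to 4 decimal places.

0.7492

With a Gamma(shape α, rate β) prior on the exponential rate λ, the posterior after n observations with total T = Σxᵢ is Gamma(α+n, β+T).
Posterior: Gamma(1.81+5, 1.74+7.35) = Gamma(6.81, 9.09).
Posterior mean of λ = α/β = 6.81/9.09 = 0.7492.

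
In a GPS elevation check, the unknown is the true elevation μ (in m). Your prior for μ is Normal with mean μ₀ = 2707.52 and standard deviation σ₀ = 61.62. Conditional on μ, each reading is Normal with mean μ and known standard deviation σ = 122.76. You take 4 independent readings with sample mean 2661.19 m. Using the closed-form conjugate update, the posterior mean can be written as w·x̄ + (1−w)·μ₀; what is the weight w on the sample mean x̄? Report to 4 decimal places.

For Normal data with known variance σ², a Normal(μ₀, σ₀²) prior on μ is conjugate. Posterior precision = 1/σ₀² + n/σ²; posterior mean is the precision-weighted average of μ₀ and x̄.
σ₀² = 61.62² = 3797.0244, σ² = 122.76² = 15070.0176. Prior precision 1/σ₀² = 1/3797.0244; data precision n/σ² = 4/15070.0176.
w = (n/σ²)/(1/σ₀² + n/σ²) = n·σ₀²/(σ² + n·σ₀²) = 4·3797.0244/(15070.0176 + 4·3797.0244) = 15188.0976/30258.1152 = 0.5020.

0.5020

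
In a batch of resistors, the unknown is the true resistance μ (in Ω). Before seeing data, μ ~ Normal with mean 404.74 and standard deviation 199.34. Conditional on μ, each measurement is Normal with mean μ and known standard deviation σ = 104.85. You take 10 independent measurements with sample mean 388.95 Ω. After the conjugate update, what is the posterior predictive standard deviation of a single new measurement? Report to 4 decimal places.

109.8330

For Normal data with known variance σ², a Normal(μ₀, σ₀²) prior on μ is conjugate. Posterior precision = 1/σ₀² + n/σ²; posterior mean is the precision-weighted average of μ₀ and x̄.
σ₀² = 199.34² = 39736.4356, σ² = 104.85² = 10993.5225; σ² + n·σ₀² = 10993.5225 + 10·39736.4356 = 408357.8785.
Posterior precision = 1/σ₀² + n/σ² = 1/39736.4356 + 10/10993.5225 = (σ² + n·σ₀²)/(σ₀²σ²) = 408357.8785/(39736.4356·10993.5225); posterior variance σₙ² = σ₀²σ²/(σ² + n·σ₀²) = 39736.4356·10993.5225/408357.8785 = 1069.756265.
Predictive variance for one new observation = σₙ² + σ² = 39736.4356·10993.5225/408357.8785 + 10993.5225 = σ²·(σ₀² + 408357.8785)/408357.8785 = 10993.5225·448094.3141/408357.8785 = 12063.278765; SD = √(10993.5225·448094.3141/408357.8785) = 109.8330.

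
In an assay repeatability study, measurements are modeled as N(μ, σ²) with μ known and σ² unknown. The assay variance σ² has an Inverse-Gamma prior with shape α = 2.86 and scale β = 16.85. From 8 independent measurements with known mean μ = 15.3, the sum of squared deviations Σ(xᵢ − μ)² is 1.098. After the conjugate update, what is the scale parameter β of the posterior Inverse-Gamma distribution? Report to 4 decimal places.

17.3990

With known mean μ and an Inverse-Gamma(α, β) prior on σ², the Normal likelihood is conjugate: posterior is Inv-Gamma(α + n/2, β + Σ(xᵢ−μ)²/2).
Posterior: Inv-Gamma(2.86 + 8/2, 16.85 + 1.098/2) = Inv-Gamma(6.86, 17.3990).
Posterior β = 17.3990.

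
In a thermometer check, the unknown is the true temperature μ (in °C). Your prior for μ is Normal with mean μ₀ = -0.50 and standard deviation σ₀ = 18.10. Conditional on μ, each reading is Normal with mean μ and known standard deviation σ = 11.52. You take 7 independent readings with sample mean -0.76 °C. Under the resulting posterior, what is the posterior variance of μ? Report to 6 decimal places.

For Normal data with known variance σ², a Normal(μ₀, σ₀²) prior on μ is conjugate. Posterior precision = 1/σ₀² + n/σ²; posterior mean is the precision-weighted average of μ₀ and x̄.
σ₀² = 18.10² = 327.61, σ² = 11.52² = 132.7104; σ² + n·σ₀² = 132.7104 + 7·327.61 = 2425.9804.
Posterior precision = 1/σ₀² + n/σ² = 1/327.61 + 7/132.7104 = (σ² + n·σ₀²)/(σ₀²σ²) = 2425.9804/(327.61·132.7104); posterior variance σₙ² = σ₀²σ²/(σ² + n·σ₀²) = 327.61·132.7104/2425.9804 = 17.921519.

17.921519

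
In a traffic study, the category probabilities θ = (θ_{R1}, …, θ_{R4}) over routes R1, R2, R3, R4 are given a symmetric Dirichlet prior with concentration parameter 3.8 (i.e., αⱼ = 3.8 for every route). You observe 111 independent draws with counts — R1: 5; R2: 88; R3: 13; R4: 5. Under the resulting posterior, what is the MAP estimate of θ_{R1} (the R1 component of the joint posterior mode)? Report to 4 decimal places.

The Dirichlet prior is conjugate to the Multinomial likelihood: each posterior αⱼ = prior αⱼ + observed count nⱼ.
Posterior concentration: (8.8, 91.8, 16.8, 8.8), total = 126.2.
Joint mode component: (α_{R1}−1)/(Σα−K) = 7.8/122.2 = 0.0638.

0.0638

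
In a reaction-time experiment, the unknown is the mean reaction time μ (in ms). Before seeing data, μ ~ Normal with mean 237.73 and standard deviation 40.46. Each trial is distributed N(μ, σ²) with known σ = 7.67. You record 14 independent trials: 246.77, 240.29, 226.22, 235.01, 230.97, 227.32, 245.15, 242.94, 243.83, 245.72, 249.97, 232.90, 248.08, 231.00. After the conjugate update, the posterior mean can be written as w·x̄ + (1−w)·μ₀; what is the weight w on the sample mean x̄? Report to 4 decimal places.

0.9974

For Normal data with known variance σ², a Normal(μ₀, σ₀²) prior on μ is conjugate. Posterior precision = 1/σ₀² + n/σ²; posterior mean is the precision-weighted average of μ₀ and x̄.
σ₀² = 40.46² = 1637.0116, σ² = 7.67² = 58.8289. Prior precision 1/σ₀² = 1/1637.0116; data precision n/σ² = 14/58.8289.
w = (n/σ²)/(1/σ₀² + n/σ²) = n·σ₀²/(σ² + n·σ₀²) = 14·1637.0116/(58.8289 + 14·1637.0116) = 22918.1624/22976.9913 = 0.9974.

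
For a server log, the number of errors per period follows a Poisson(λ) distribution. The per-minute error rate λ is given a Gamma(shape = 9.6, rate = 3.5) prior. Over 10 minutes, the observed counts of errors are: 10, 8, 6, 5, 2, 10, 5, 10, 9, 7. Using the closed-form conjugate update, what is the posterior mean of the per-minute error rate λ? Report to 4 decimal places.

6.0444

With a Gamma(shape α, rate β) prior, the Poisson likelihood is conjugate: the posterior is Gamma(α + ΣXᵢ, β + n).
Sum of counts S = 72 over n = 10 minutes.
Posterior: Gamma(α+S, β+n) = Gamma(9.6+72, 3.5+10) = Gamma(81.6, 13.5).
Posterior mean = α/β = 81.6/13.5 = 6.0444.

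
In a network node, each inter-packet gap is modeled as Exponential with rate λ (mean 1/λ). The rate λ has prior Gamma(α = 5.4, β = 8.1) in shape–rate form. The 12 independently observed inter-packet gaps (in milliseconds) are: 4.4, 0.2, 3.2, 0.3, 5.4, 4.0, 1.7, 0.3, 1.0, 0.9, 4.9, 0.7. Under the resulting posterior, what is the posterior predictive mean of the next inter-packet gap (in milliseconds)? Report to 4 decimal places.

2.1402

With a Gamma(shape α, rate β) prior on the exponential rate λ, the posterior after n observations with total T = Σxᵢ is Gamma(α+n, β+T).
Sum of observations T = 27.0 milliseconds; n = 12.
Posterior: Gamma(5.4+12, 8.1+27.0) = Gamma(17.4, 35.1).
The predictive distribution for the next observation is Lomax; its mean is β/(α−1) = 35.1/16.4 = 2.1402.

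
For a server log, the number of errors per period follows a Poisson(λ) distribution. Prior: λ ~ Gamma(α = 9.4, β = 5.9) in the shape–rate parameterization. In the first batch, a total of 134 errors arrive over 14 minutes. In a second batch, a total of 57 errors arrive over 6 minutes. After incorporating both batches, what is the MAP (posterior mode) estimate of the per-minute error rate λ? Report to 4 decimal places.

7.6988

With a Gamma(shape α, rate β) prior, the Poisson likelihood is conjugate: the posterior is Gamma(α + ΣXᵢ, β + n).
After batch 1: Gamma(α+S, β+n) = Gamma(9.4+134, 5.9+14) = Gamma(143.4, 19.9).
After batch 2: Gamma(α+S, β+n) = Gamma(143.4+57, 19.9+6) = Gamma(200.4, 25.9).
Mode of Gamma(α,β) for α≥1 is (α−1)/β = 199.4/25.9 = 7.6988.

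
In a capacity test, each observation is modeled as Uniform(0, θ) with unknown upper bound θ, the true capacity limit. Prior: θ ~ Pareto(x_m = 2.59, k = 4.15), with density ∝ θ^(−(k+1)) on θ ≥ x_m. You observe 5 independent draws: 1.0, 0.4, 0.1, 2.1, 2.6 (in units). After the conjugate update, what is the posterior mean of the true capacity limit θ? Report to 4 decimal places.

A Pareto(scale x_m, shape k) prior on the upper bound θ of Uniform(0, θ) is conjugate: posterior is Pareto(max(x_m, max xᵢ), k + n).
Sample maximum = 2.6; prior scale x_m = 2.59 → posterior scale = max = 2.60.
Posterior shape = 4.15 + 5 = 9.15.
E[θ|data] = k·x_m/(k−1) = 9.15·2.60/8.15 = 2.9190.

2.9190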